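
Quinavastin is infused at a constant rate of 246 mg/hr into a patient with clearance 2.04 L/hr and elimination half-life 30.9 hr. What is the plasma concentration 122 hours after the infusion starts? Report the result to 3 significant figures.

Css = rate / CL = 246 / 2.04 = 120.6 µg/mL
k = ln 2 / 30.9 = 0.02243 hr⁻¹
C(t) = Css (1 − e^(−kt)) = 120.6 × (1 − e^(−2.737)) = 120.6 × 0.9352 ≈ 113 µg/mL

113 µg/mL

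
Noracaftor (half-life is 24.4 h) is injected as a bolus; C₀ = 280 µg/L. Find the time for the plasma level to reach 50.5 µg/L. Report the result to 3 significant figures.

60.3 hours

k = ln 2 / 24.4 = 0.02841 h⁻¹
C(t) = C₀ e^(−kt)  ⇒  t = ln(C₀/C) / k
t = ln(280/50.5) / 0.02841 = 1.713 / 0.02841 ≈ 60.3 hours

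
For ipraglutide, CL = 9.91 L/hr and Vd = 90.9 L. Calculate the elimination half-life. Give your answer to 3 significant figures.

k = CL / V = 9.91 / 90.9 = 0.1090 hr⁻¹
t½ = ln 2 / k = ln 2 / 0.1090 ≈ 6.36 hours

6.36 hours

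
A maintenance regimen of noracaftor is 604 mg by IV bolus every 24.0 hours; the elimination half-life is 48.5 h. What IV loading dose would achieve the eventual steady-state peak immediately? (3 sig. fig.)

2080 mg

k = ln 2 / 48.5 = 0.01429 h⁻¹
Accumulation ratio R = 1 / (1 − e^(−kτ)) = 1 / (1 − e^(−0.01429×24.0)) = 1 / (1 − 0.7096) = 3.444
Loading dose = maintenance dose × R = 604 × 3.444 ≈ 2080 mg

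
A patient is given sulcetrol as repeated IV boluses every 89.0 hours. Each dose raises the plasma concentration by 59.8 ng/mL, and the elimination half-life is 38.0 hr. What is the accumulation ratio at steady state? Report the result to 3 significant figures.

1.25

k = ln 2 / 38.0 = 0.01824 hr⁻¹
Fraction remaining after one interval: e^(−kτ) = e^(−0.01824 × 89.0) = 0.1972
R = 1 / (1 − 0.1972) = 1 / 0.8028 ≈ 1.25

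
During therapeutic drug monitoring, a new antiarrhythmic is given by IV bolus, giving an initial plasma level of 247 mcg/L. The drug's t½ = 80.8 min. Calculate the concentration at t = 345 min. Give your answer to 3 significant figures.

12.8 mcg/L

k = ln 2 / 80.8 = 0.008579 min⁻¹
C(t) = C₀ e^(−kt) = 247 × e^(−0.008579 × 345) = 247 × e^(−2.960) = 247 × 0.05184 ≈ 12.8 mcg/L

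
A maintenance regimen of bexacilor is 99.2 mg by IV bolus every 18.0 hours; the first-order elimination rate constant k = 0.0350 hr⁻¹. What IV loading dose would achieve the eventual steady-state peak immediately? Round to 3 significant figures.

Accumulation ratio R = 1 / (1 − e^(−kτ)) = 1 / (1 − e^(−0.03500×18.0)) = 1 / (1 − 0.5326) = 2.139
Loading dose = maintenance dose × R = 99.2 × 2.139 ≈ 212 mg

212 mg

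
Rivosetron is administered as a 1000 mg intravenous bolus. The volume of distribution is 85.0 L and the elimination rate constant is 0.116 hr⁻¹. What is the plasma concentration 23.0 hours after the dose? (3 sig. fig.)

0.816 mg/L

C₀ = dose / V = 1000 / 85.0 = 11.76 mg/L
C(t) = C₀ e^(−kt) = 11.76 × e^(−0.1160 × 23.0) = 11.76 × e^(−2.668) = 11.76 × 0.06939 ≈ 0.816 mg/L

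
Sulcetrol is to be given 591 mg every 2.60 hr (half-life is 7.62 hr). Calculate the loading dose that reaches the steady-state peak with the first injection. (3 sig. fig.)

k = ln 2 / 7.62 = 0.09096 hr⁻¹
Accumulation ratio R = 1 / (1 − e^(−kτ)) = 1 / (1 − e^(−0.09096×2.60)) = 1 / (1 − 0.7894) = 4.748
Loading dose = maintenance dose × R = 591 × 4.748 ≈ 2810 mg

2810 mg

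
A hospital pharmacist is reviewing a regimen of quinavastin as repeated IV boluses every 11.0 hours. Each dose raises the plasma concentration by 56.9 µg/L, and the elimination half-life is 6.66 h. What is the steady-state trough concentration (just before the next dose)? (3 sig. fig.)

k = ln 2 / 6.66 = 0.1041 h⁻¹
Fraction remaining after one interval: e^(−kτ) = e^(−0.1041 × 11.0) = 0.3183
R = 1 / (1 − 0.3183) = 1.467
Css,max = 56.9 × 1.467 = 83.46 µg/L
Css,min = Css,max × e^(−kτ) = 83.46 × 0.3183 ≈ 26.6 µg/L

26.6 µg/L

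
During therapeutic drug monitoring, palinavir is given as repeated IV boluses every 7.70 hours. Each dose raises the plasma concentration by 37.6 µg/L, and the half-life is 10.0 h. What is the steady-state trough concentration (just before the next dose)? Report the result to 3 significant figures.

k = ln 2 / 10.0 = 0.06931 h⁻¹
Fraction remaining after one interval: e^(−kτ) = e^(−0.06931 × 7.70) = 0.5864
R = 1 / (1 − 0.5864) = 2.418
Css,max = 37.6 × 2.418 = 90.91 µg/L
Css,min = Css,max × e^(−kτ) = 90.91 × 0.5864 ≈ 53.3 µg/L

53.3 µg/L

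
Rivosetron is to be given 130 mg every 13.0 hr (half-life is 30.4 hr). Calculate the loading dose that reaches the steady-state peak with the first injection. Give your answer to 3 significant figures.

k = ln 2 / 30.4 = 0.02280 hr⁻¹
Accumulation ratio R = 1 / (1 − e^(−kτ)) = 1 / (1 − e^(−0.02280×13.0)) = 1 / (1 − 0.7435) = 3.898
Loading dose = maintenance dose × R = 130 × 3.898 ≈ 507 mg

507 mg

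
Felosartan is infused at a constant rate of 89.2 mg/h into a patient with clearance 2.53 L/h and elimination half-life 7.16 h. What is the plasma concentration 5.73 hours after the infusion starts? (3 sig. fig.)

15.0 µg/mL

Css = rate / CL = 89.2 / 2.53 = 35.26 µg/mL
k = ln 2 / 7.16 = 0.09681 h⁻¹
C(t) = Css (1 − e^(−kt)) = 35.26 × (1 − e^(−0.5547)) = 35.26 × 0.4258 ≈ 15.0 µg/mL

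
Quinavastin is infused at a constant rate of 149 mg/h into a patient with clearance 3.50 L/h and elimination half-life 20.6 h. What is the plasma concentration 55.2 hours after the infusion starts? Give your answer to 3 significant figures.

Css = rate / CL = 149 / 3.50 = 42.57 mg/L
k = ln 2 / 20.6 = 0.03365 h⁻¹
C(t) = Css (1 − e^(−kt)) = 42.57 × (1 − e^(−1.857)) = 42.57 × 0.8439 ≈ 35.9 mg/L

35.9 mg/L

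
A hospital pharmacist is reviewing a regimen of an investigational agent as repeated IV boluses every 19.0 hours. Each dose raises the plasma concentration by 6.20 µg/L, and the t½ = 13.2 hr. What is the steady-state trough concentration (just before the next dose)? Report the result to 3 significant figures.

k = ln 2 / 13.2 = 0.05251 hr⁻¹
Fraction remaining after one interval: e^(−kτ) = e^(−0.05251 × 19.0) = 0.3687
R = 1 / (1 − 0.3687) = 1.584
Css,max = 6.20 × 1.584 = 9.821 µg/L
Css,min = Css,max × e^(−kτ) = 9.821 × 0.3687 ≈ 3.62 µg/L

3.62 µg/L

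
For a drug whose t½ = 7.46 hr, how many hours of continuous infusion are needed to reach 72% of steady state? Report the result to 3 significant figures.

k = ln 2 / 7.46 = 0.09292 hr⁻¹
f = 1 − e^(−kt)  ⇒  t = −ln(1 − f) / k
t = −ln(1 − 0.72) / 0.09292 = 1.273 / 0.09292 ≈ 13.7 hours

13.7 hours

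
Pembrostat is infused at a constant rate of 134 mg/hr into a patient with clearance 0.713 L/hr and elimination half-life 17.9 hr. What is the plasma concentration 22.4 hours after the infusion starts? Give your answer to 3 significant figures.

Css = rate / CL = 134 / 0.713 = 187.9 mg/L
k = ln 2 / 17.9 = 0.03872 hr⁻¹
C(t) = Css (1 − e^(−kt)) = 187.9 × (1 − e^(−0.8674)) = 187.9 × 0.5800 ≈ 109 mg/L

109 mg/L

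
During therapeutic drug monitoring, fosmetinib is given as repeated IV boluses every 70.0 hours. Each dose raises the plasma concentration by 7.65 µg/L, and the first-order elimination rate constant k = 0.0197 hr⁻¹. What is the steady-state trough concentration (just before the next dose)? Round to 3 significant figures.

2.57 µg/L

Fraction remaining after one interval: e^(−kτ) = e^(−0.01970 × 70.0) = 0.2518
R = 1 / (1 − 0.2518) = 1.337
Css,max = 7.65 × 1.337 = 10.22 µg/L
Css,min = Css,max × e^(−kτ) = 10.22 × 0.2518 ≈ 2.57 µg/L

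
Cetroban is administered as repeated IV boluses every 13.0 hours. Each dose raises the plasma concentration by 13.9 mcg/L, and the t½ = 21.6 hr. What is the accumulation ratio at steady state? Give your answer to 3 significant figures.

2.93

k = ln 2 / 21.6 = 0.03209 hr⁻¹
Fraction remaining after one interval: e^(−kτ) = e^(−0.03209 × 13.0) = 0.6589
R = 1 / (1 − 0.6589) = 1 / 0.3411 ≈ 2.93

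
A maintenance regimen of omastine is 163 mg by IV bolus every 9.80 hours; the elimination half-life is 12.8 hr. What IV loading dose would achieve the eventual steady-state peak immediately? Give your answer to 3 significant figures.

396 mg

k = ln 2 / 12.8 = 0.05415 hr⁻¹
Accumulation ratio R = 1 / (1 − e^(−kτ)) = 1 / (1 − e^(−0.05415×9.80)) = 1 / (1 − 0.5882) = 2.428
Loading dose = maintenance dose × R = 163 × 2.428 ≈ 396 mg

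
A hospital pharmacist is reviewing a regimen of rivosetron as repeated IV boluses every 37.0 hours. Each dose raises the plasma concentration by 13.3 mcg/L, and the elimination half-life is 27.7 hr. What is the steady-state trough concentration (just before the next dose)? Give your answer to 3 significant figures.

8.73 mcg/L

k = ln 2 / 27.7 = 0.02502 hr⁻¹
Fraction remaining after one interval: e^(−kτ) = e^(−0.02502 × 37.0) = 0.3962
R = 1 / (1 − 0.3962) = 1.656
Css,max = 13.3 × 1.656 = 22.03 mcg/L
Css,min = Css,max × e^(−kτ) = 22.03 × 0.3962 ≈ 8.73 mcg/L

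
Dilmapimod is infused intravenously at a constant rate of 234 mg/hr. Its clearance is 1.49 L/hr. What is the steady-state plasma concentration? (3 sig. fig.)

157 µg/mL

Css = infusion rate / CL = 234 / 1.49 ≈ 157 µg/mL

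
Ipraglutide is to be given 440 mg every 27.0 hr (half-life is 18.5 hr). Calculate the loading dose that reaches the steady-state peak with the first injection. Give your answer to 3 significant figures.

k = ln 2 / 18.5 = 0.03747 hr⁻¹
Accumulation ratio R = 1 / (1 − e^(−kτ)) = 1 / (1 − e^(−0.03747×27.0)) = 1 / (1 − 0.3636) = 1.571
Loading dose = maintenance dose × R = 440 × 1.571 ≈ 691 mg

691 mg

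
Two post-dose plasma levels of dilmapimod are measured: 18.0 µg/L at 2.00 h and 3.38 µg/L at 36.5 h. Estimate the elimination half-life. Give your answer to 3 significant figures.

k = ln(C₁/C₂) / (t₂ − t₁) = ln(18.0/3.38) / (36.5 − 2.00)
  = 1.672 / 34.50 = 0.04848 h⁻¹
t½ = ln 2 / k = ln 2 / 0.04848 ≈ 14.3 hours

14.3 hours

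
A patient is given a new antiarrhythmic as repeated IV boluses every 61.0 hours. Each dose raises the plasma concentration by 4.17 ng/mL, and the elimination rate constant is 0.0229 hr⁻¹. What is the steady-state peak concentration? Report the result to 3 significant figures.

Fraction remaining after one interval: e^(−kτ) = e^(−0.02290 × 61.0) = 0.2474
R = 1 / (1 − 0.2474) = 1.329
Css,max = 4.17 × 1.329 ≈ 5.54 ng/mL

5.54 ng/mL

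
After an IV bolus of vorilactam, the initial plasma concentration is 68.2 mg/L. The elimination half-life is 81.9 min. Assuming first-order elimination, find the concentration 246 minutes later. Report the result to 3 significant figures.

k = ln 2 / 81.9 = 0.008463 min⁻¹
246 min is 3.004 half-lives, so C = 68.2 × (1/2)^3.004 = 68.2 × 0.1247 ≈ 8.50 mg/L

8.50 mg/L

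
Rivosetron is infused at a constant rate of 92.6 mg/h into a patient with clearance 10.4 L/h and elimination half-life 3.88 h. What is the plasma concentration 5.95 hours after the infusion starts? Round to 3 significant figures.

Css = rate / CL = 92.6 / 10.4 = 8.904 µg/mL
k = ln 2 / 3.88 = 0.1786 h⁻¹
C(t) = Css (1 − e^(−kt)) = 8.904 × (1 − e^(−1.063)) = 8.904 × 0.6546 ≈ 5.83 µg/mL

5.83 µg/mL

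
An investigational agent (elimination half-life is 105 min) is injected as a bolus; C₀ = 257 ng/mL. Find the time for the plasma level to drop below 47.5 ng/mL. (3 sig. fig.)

k = ln 2 / 105 = 0.006601 min⁻¹
C(t) = C₀ e^(−kt)  ⇒  t = ln(C₀/C) / k
t = ln(257/47.5) / 0.006601 = 1.688 / 0.006601 ≈ 256 minutes

256 minutes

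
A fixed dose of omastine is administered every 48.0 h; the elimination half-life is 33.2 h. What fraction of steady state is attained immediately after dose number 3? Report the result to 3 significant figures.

0.951

k = ln 2 / 33.2 = 0.02088 h⁻¹
f_n = 1 − e^(−nkτ) = 1 − e^(−3 × 0.02088 × 48.0) = 1 − e^(−3.006) = 1 − 0.04947 ≈ 0.951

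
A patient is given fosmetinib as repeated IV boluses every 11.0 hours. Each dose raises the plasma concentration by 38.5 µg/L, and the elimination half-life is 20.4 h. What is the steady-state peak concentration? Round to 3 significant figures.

123 µg/L

k = ln 2 / 20.4 = 0.03398 h⁻¹
Fraction remaining after one interval: e^(−kτ) = e^(−0.03398 × 11.0) = 0.6881
R = 1 / (1 − 0.6881) = 3.207
Css,max = 38.5 × 3.207 ≈ 123 µg/L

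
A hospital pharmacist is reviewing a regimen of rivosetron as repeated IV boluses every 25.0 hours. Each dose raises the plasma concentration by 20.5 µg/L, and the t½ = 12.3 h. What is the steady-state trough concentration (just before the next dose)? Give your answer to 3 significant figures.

k = ln 2 / 12.3 = 0.05635 h⁻¹
Fraction remaining after one interval: e^(−kτ) = e^(−0.05635 × 25.0) = 0.2444
R = 1 / (1 − 0.2444) = 1.324
Css,max = 20.5 × 1.324 = 27.13 µg/L
Css,min = Css,max × e^(−kτ) = 27.13 × 0.2444 ≈ 6.63 µg/L

6.63 µg/L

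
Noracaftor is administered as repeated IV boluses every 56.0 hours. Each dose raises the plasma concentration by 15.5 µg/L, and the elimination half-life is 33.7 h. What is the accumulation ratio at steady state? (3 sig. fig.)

k = ln 2 / 33.7 = 0.02057 h⁻¹
Fraction remaining after one interval: e^(−kτ) = e^(−0.02057 × 56.0) = 0.3161
R = 1 / (1 − 0.3161) = 1 / 0.6839 ≈ 1.46

1.46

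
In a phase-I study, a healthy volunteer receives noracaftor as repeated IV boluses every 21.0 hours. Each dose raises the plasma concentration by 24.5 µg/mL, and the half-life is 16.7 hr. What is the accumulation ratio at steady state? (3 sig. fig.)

1.72

k = ln 2 / 16.7 = 0.04151 hr⁻¹
Fraction remaining after one interval: e^(−kτ) = e^(−0.04151 × 21.0) = 0.4183
R = 1 / (1 − 0.4183) = 1 / 0.5817 ≈ 1.72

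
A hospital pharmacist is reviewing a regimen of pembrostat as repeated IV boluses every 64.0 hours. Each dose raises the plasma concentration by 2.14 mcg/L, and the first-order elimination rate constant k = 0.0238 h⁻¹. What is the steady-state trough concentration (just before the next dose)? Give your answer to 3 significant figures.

Fraction remaining after one interval: e^(−kτ) = e^(−0.02380 × 64.0) = 0.2180
R = 1 / (1 − 0.2180) = 1.279
Css,max = 2.14 × 1.279 = 2.737 mcg/L
Css,min = Css,max × e^(−kτ) = 2.737 × 0.2180 ≈ 0.597 mcg/L

0.597 mcg/L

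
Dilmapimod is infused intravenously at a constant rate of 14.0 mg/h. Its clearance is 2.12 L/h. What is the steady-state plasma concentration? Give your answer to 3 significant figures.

Css = infusion rate / CL = 14.0 / 2.12 ≈ 6.60 µg/mL

6.60 µg/mL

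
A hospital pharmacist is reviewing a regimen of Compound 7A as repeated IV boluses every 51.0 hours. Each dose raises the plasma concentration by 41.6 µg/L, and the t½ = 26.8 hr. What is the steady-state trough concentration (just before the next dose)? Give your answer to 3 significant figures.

15.2 µg/L

k = ln 2 / 26.8 = 0.02586 hr⁻¹
Fraction remaining after one interval: e^(−kτ) = e^(−0.02586 × 51.0) = 0.2674
R = 1 / (1 − 0.2674) = 1.365
Css,max = 41.6 × 1.365 = 56.78 µg/L
Css,min = Css,max × e^(−kτ) = 56.78 × 0.2674 ≈ 15.2 µg/L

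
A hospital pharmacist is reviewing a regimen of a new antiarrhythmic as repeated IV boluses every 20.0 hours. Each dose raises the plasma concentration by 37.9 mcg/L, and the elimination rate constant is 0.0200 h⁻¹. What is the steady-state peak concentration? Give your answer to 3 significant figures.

115 mcg/L

Fraction remaining after one interval: e^(−kτ) = e^(−0.02000 × 20.0) = 0.6703
R = 1 / (1 − 0.6703) = 3.033
Css,max = 37.9 × 3.033 ≈ 115 mcg/L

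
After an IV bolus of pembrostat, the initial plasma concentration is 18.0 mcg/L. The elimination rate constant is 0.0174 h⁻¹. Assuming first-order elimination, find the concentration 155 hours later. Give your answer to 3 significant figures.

C(t) = C₀ e^(−kt) = 18.0 × e^(−0.01740 × 155) = 18.0 × e^(−2.697) = 18.0 × 0.06741 ≈ 1.21 mcg/L

1.21 mcg/L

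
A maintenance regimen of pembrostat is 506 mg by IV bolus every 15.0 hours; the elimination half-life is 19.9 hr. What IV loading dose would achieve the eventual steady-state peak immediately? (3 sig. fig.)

1240 mg

k = ln 2 / 19.9 = 0.03483 hr⁻¹
Accumulation ratio R = 1 / (1 − e^(−kτ)) = 1 / (1 − e^(−0.03483×15.0)) = 1 / (1 − 0.5931) = 2.457
Loading dose = maintenance dose × R = 506 × 2.457 ≈ 1240 mg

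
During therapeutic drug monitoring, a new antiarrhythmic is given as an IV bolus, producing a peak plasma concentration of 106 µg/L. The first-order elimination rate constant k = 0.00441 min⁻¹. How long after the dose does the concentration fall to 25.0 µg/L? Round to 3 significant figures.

328 minutes

C(t) = C₀ e^(−kt)  ⇒  t = ln(C₀/C) / k
t = ln(106/25.0) / 0.004410 = 1.445 / 0.004410 ≈ 328 minutes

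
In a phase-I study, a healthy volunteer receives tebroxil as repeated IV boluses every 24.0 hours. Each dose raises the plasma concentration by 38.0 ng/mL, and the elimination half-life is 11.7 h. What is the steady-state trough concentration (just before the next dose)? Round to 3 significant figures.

12.1 ng/mL

k = ln 2 / 11.7 = 0.05924 h⁻¹
Fraction remaining after one interval: e^(−kτ) = e^(−0.05924 × 24.0) = 0.2413
R = 1 / (1 − 0.2413) = 1.318
Css,max = 38.0 × 1.318 = 50.08 ng/mL
Css,min = Css,max × e^(−kτ) = 50.08 × 0.2413 ≈ 12.1 ng/mL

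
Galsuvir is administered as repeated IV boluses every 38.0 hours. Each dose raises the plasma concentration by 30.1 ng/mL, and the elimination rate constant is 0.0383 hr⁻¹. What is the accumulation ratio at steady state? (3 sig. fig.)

Fraction remaining after one interval: e^(−kτ) = e^(−0.03830 × 38.0) = 0.2333
R = 1 / (1 − 0.2333) = 1 / 0.7667 ≈ 1.30

1.30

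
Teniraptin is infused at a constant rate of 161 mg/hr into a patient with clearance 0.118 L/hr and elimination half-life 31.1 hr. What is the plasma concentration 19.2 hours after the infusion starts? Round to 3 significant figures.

Css = rate / CL = 161 / 0.118 = 1364 mg/L
k = ln 2 / 31.1 = 0.02229 hr⁻¹
C(t) = Css (1 − e^(−kt)) = 1364 × (1 − e^(−0.4279)) = 1364 × 0.3481 ≈ 475 mg/L

475 mg/L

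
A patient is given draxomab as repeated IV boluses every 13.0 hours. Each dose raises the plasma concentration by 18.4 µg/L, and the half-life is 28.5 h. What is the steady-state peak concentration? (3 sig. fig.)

k = ln 2 / 28.5 = 0.02432 h⁻¹
Fraction remaining after one interval: e^(−kτ) = e^(−0.02432 × 13.0) = 0.7289
R = 1 / (1 − 0.7289) = 3.689
Css,max = 18.4 × 3.689 ≈ 67.9 µg/L

67.9 µg/L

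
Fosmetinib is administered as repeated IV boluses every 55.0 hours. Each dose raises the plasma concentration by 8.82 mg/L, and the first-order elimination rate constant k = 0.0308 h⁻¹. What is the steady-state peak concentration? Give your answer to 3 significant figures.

Fraction remaining after one interval: e^(−kτ) = e^(−0.03080 × 55.0) = 0.1838
R = 1 / (1 − 0.1838) = 1.225
Css,max = 8.82 × 1.225 ≈ 10.8 mg/L

10.8 mg/L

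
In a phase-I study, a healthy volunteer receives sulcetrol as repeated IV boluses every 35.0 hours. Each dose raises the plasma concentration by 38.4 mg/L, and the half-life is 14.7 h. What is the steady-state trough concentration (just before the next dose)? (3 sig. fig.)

9.12 mg/L

k = ln 2 / 14.7 = 0.04715 h⁻¹
Fraction remaining after one interval: e^(−kτ) = e^(−0.04715 × 35.0) = 0.1920
R = 1 / (1 − 0.1920) = 1.238
Css,max = 38.4 × 1.238 = 47.52 mg/L
Css,min = Css,max × e^(−kτ) = 47.52 × 0.1920 ≈ 9.12 mg/L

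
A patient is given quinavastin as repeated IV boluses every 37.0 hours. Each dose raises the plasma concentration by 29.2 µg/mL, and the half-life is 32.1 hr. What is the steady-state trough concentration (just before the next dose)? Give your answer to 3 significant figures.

23.9 µg/mL

k = ln 2 / 32.1 = 0.02159 hr⁻¹
Fraction remaining after one interval: e^(−kτ) = e^(−0.02159 × 37.0) = 0.4498
R = 1 / (1 − 0.4498) = 1.818
Css,max = 29.2 × 1.818 = 53.07 µg/mL
Css,min = Css,max × e^(−kτ) = 53.07 × 0.4498 ≈ 23.9 µg/mL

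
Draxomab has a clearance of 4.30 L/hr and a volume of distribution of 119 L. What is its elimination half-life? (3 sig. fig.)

19.2 hours

k = CL / V = 4.30 / 119 = 0.03613 hr⁻¹
t½ = ln 2 / k = ln 2 / 0.03613 ≈ 19.2 hours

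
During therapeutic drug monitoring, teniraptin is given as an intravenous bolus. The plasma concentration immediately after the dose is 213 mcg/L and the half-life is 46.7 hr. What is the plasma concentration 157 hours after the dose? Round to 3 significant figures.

20.7 mcg/L

k = ln 2 / 46.7 = 0.01484 hr⁻¹
C(t) = C₀ e^(−kt) = 213 × e^(−0.01484 × 157) = 213 × e^(−2.330) = 213 × 0.09727 ≈ 20.7 mcg/L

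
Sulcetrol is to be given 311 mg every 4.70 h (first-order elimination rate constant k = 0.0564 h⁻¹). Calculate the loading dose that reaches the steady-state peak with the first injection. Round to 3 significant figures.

1340 mg

Accumulation ratio R = 1 / (1 − e^(−kτ)) = 1 / (1 − e^(−0.05640×4.70)) = 1 / (1 − 0.7671) = 4.295
Loading dose = maintenance dose × R = 311 × 4.295 ≈ 1340 mg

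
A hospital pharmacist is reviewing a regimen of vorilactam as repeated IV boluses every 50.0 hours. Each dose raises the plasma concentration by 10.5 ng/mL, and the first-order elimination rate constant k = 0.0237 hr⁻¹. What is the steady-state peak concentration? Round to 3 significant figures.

Fraction remaining after one interval: e^(−kτ) = e^(−0.02370 × 50.0) = 0.3057
R = 1 / (1 − 0.3057) = 1.440
Css,max = 10.5 × 1.440 ≈ 15.1 ng/mL

15.1 ng/mL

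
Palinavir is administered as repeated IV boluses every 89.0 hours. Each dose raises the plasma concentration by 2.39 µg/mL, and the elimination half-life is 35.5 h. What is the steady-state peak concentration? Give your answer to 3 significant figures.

k = ln 2 / 35.5 = 0.01953 h⁻¹
Fraction remaining after one interval: e^(−kτ) = e^(−0.01953 × 89.0) = 0.1759
R = 1 / (1 − 0.1759) = 1.213
Css,max = 2.39 × 1.213 ≈ 2.90 µg/mL

2.90 µg/mL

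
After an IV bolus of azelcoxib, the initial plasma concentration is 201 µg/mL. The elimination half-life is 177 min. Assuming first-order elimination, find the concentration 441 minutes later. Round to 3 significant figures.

35.7 µg/mL

k = ln 2 / 177 = 0.003916 min⁻¹
441 min is 2.492 half-lives, so C = 201 × (1/2)^2.492 = 201 × 0.1778 ≈ 35.7 µg/mL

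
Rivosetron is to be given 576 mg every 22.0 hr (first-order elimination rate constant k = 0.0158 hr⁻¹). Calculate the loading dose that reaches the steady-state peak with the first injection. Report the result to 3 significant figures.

1960 mg

Accumulation ratio R = 1 / (1 − e^(−kτ)) = 1 / (1 − e^(−0.01580×22.0)) = 1 / (1 − 0.7064) = 3.406
Loading dose = maintenance dose × R = 576 × 3.406 ≈ 1960 mg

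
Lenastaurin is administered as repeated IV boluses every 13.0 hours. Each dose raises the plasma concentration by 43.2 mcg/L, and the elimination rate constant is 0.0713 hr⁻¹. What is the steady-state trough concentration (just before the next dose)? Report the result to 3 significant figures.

Fraction remaining after one interval: e^(−kτ) = e^(−0.07130 × 13.0) = 0.3958
R = 1 / (1 − 0.3958) = 1.655
Css,max = 43.2 × 1.655 = 71.50 mcg/L
Css,min = Css,max × e^(−kτ) = 71.50 × 0.3958 ≈ 28.3 mcg/L

28.3 mcg/L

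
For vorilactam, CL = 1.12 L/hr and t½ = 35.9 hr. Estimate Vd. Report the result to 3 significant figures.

k = ln 2 / t½ = ln 2 / 35.9 = 0.01931 hr⁻¹
V = CL / k = 1.12 / 0.01931 ≈ 58.0 L

58.0 L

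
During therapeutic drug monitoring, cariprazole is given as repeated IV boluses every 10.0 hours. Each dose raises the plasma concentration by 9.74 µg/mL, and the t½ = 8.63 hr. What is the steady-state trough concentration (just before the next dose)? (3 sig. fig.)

7.90 µg/mL

k = ln 2 / 8.63 = 0.08032 hr⁻¹
Fraction remaining after one interval: e^(−kτ) = e^(−0.08032 × 10.0) = 0.4479
R = 1 / (1 − 0.4479) = 1.811
Css,max = 9.74 × 1.811 = 17.64 µg/mL
Css,min = Css,max × e^(−kτ) = 17.64 × 0.4479 ≈ 7.90 µg/mL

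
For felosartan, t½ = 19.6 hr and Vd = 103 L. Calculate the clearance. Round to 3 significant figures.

3.64 L/hr

k = ln 2 / t½ = ln 2 / 19.6 = 0.03536 hr⁻¹
CL = k · V = 0.03536 × 103 ≈ 3.64 L/hr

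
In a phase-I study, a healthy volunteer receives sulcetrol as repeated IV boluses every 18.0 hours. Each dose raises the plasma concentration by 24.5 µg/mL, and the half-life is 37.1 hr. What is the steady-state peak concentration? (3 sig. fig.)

k = ln 2 / 37.1 = 0.01868 hr⁻¹
Fraction remaining after one interval: e^(−kτ) = e^(−0.01868 × 18.0) = 0.7144
R = 1 / (1 − 0.7144) = 3.502
Css,max = 24.5 × 3.502 ≈ 85.8 µg/mL

85.8 µg/mL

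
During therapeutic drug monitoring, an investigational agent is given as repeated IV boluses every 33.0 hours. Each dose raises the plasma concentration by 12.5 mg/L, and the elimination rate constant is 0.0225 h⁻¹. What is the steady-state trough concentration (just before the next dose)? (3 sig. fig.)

11.4 mg/L

Fraction remaining after one interval: e^(−kτ) = e^(−0.02250 × 33.0) = 0.4759
R = 1 / (1 − 0.4759) = 1.908
Css,max = 12.5 × 1.908 = 23.85 mg/L
Css,min = Css,max × e^(−kτ) = 23.85 × 0.4759 ≈ 11.4 mg/L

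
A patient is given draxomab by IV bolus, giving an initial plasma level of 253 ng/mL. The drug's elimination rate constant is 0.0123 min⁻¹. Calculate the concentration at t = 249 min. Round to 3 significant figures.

11.8 ng/mL

C(t) = C₀ e^(−kt) = 253 × e^(−0.01230 × 249) = 253 × e^(−3.063) = 253 × 0.04676 ≈ 11.8 ng/mL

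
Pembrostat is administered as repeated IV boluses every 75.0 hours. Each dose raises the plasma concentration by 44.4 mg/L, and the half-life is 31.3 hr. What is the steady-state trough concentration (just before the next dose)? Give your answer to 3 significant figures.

k = ln 2 / 31.3 = 0.02215 hr⁻¹
Fraction remaining after one interval: e^(−kτ) = e^(−0.02215 × 75.0) = 0.1900
R = 1 / (1 − 0.1900) = 1.235
Css,max = 44.4 × 1.235 = 54.81 mg/L
Css,min = Css,max × e^(−kτ) = 54.81 × 0.1900 ≈ 10.4 mg/L

10.4 mg/L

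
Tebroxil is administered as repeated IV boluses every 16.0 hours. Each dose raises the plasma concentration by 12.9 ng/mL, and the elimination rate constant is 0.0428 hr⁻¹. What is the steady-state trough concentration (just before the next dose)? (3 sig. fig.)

13.1 ng/mL

Fraction remaining after one interval: e^(−kτ) = e^(−0.04280 × 16.0) = 0.5042
R = 1 / (1 − 0.5042) = 2.017
Css,max = 12.9 × 2.017 = 26.02 ng/mL
Css,min = Css,max × e^(−kτ) = 26.02 × 0.5042 ≈ 13.1 ng/mL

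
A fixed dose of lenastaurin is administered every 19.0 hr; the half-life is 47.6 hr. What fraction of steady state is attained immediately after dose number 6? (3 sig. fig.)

k = ln 2 / 47.6 = 0.01456 hr⁻¹
f_n = 1 − e^(−nkτ) = 1 − e^(−6 × 0.01456 × 19.0) = 1 − e^(−1.660) = 1 − 0.1901 ≈ 0.810

0.810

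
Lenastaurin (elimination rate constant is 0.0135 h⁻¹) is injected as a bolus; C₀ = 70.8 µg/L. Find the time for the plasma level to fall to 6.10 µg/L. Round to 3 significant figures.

C(t) = C₀ e^(−kt)  ⇒  t = ln(C₀/C) / k
t = ln(70.8/6.10) / 0.01350 = 2.452 / 0.01350 ≈ 182 hours

182 hours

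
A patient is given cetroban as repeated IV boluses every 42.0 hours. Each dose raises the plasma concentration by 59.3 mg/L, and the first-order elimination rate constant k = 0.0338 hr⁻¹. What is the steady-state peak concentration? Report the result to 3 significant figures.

Fraction remaining after one interval: e^(−kτ) = e^(−0.03380 × 42.0) = 0.2418
R = 1 / (1 − 0.2418) = 1.319
Css,max = 59.3 × 1.319 ≈ 78.2 mg/L

78.2 mg/L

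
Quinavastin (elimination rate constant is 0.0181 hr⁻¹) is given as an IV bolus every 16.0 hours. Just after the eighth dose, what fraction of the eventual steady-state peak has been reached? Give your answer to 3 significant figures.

0.901

f_n = 1 − e^(−nkτ) = 1 − e^(−8 × 0.01810 × 16.0) = 1 − e^(−2.317) = 1 − 0.09859 ≈ 0.901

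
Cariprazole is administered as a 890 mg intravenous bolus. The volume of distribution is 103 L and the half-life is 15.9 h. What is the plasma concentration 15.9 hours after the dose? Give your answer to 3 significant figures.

4.32 µg/mL

C₀ = dose / V = 890 / 103 = 8.641 µg/mL
k = ln 2 / 15.9 = 0.04359 h⁻¹
C(t) = C₀ e^(−kt) = 8.641 × e^(−0.04359 × 15.9) = 8.641 × e^(−0.6931) = 8.641 × 0.5000 ≈ 4.32 µg/mL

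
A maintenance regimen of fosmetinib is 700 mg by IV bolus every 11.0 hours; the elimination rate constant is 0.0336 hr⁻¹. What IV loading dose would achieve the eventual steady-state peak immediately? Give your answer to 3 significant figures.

Accumulation ratio R = 1 / (1 − e^(−kτ)) = 1 / (1 − e^(−0.03360×11.0)) = 1 / (1 − 0.6910) = 3.236
Loading dose = maintenance dose × R = 700 × 3.236 ≈ 2270 mg

2270 mg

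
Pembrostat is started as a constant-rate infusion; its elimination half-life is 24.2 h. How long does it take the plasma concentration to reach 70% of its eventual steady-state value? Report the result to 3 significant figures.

42.0 hours

k = ln 2 / 24.2 = 0.02864 h⁻¹
f = 1 − e^(−kt)  ⇒  t = −ln(1 − f) / k
t = −ln(1 − 0.7) / 0.02864 = 1.204 / 0.02864 ≈ 42.0 hours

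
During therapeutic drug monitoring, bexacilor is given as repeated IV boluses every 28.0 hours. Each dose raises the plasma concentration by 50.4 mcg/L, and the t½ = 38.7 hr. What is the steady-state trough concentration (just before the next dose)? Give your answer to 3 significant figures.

77.4 mcg/L

k = ln 2 / 38.7 = 0.01791 hr⁻¹
Fraction remaining after one interval: e^(−kτ) = e^(−0.01791 × 28.0) = 0.6056
R = 1 / (1 − 0.6056) = 2.536
Css,max = 50.4 × 2.536 = 127.8 mcg/L
Css,min = Css,max × e^(−kτ) = 127.8 × 0.6056 ≈ 77.4 mcg/L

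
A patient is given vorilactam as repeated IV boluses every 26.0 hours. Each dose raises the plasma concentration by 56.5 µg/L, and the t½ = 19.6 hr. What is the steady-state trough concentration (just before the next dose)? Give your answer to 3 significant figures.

k = ln 2 / 19.6 = 0.03536 hr⁻¹
Fraction remaining after one interval: e^(−kτ) = e^(−0.03536 × 26.0) = 0.3987
R = 1 / (1 − 0.3987) = 1.663
Css,max = 56.5 × 1.663 = 93.97 µg/L
Css,min = Css,max × e^(−kτ) = 93.97 × 0.3987 ≈ 37.5 µg/L

37.5 µg/L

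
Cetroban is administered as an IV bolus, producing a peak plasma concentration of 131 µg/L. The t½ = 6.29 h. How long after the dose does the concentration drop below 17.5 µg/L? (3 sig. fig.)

k = ln 2 / 6.29 = 0.1102 h⁻¹
C(t) = C₀ e^(−kt)  ⇒  t = ln(C₀/C) / k
t = ln(131/17.5) / 0.1102 = 2.013 / 0.1102 ≈ 18.3 hours

18.3 hours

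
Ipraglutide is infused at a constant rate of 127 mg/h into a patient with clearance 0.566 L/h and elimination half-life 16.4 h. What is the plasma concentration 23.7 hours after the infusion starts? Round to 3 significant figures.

Css = rate / CL = 127 / 0.566 = 224.4 µg/mL
k = ln 2 / 16.4 = 0.04227 h⁻¹
C(t) = Css (1 − e^(−kt)) = 224.4 × (1 − e^(−1.002)) = 224.4 × 0.6327 ≈ 142 µg/mL

142 µg/mL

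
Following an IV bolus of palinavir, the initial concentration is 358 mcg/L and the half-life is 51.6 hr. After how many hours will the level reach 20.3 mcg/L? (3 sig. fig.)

214 hours

k = ln 2 / 51.6 = 0.01343 hr⁻¹
C(t) = C₀ e^(−kt)  ⇒  t = ln(C₀/C) / k
t = ln(358/20.3) / 0.01343 = 2.870 / 0.01343 ≈ 214 hours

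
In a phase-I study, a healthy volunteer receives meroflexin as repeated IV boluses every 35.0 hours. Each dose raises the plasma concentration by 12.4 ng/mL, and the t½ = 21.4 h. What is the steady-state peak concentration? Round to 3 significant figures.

18.3 ng/mL

k = ln 2 / 21.4 = 0.03239 h⁻¹
Fraction remaining after one interval: e^(−kτ) = e^(−0.03239 × 35.0) = 0.3219
R = 1 / (1 − 0.3219) = 1.475
Css,max = 12.4 × 1.475 ≈ 18.3 ng/mL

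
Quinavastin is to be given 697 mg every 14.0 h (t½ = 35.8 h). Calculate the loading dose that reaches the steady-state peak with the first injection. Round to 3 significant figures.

2940 mg

k = ln 2 / 35.8 = 0.01936 h⁻¹
Accumulation ratio R = 1 / (1 − e^(−kτ)) = 1 / (1 − e^(−0.01936×14.0)) = 1 / (1 − 0.7626) = 4.212
Loading dose = maintenance dose × R = 697 × 4.212 ≈ 2940 mg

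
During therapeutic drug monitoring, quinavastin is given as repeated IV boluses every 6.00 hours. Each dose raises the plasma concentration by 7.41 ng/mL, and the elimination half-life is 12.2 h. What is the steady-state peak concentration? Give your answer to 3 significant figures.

25.7 ng/mL

k = ln 2 / 12.2 = 0.05682 h⁻¹
Fraction remaining after one interval: e^(−kτ) = e^(−0.05682 × 6.00) = 0.7111
R = 1 / (1 − 0.7111) = 3.462
Css,max = 7.41 × 3.462 ≈ 25.7 ng/mL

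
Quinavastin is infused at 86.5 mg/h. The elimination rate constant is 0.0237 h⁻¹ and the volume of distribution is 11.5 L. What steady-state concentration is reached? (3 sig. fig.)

CL = k · V = 0.0237 × 11.5 = 0.2725 L/h
Css = rate / CL = 86.5 / 0.2725 ≈ 317 mg/L

317 mg/L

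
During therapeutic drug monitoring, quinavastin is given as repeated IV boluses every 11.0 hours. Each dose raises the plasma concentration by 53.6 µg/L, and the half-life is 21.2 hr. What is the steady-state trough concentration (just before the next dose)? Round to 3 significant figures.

k = ln 2 / 21.2 = 0.03270 hr⁻¹
Fraction remaining after one interval: e^(−kτ) = e^(−0.03270 × 11.0) = 0.6979
R = 1 / (1 − 0.6979) = 3.310
Css,max = 53.6 × 3.310 = 177.4 µg/L
Css,min = Css,max × e^(−kτ) = 177.4 × 0.6979 ≈ 124 µg/L

124 µg/L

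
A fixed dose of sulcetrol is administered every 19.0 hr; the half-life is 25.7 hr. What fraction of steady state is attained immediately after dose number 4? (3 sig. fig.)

0.871

k = ln 2 / 25.7 = 0.02697 hr⁻¹
f_n = 1 − e^(−nkτ) = 1 − e^(−4 × 0.02697 × 19.0) = 1 − e^(−2.050) = 1 − 0.1288 ≈ 0.871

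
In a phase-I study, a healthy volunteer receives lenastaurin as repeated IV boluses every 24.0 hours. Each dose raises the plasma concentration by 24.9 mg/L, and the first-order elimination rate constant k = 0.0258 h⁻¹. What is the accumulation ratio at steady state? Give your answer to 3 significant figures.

Fraction remaining after one interval: e^(−kτ) = e^(−0.02580 × 24.0) = 0.5384
R = 1 / (1 − 0.5384) = 1 / 0.4616 ≈ 2.17

2.17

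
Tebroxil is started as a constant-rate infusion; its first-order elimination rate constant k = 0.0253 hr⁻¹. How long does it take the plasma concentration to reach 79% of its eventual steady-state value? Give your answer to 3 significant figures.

f = 1 − e^(−kt)  ⇒  t = −ln(1 − f) / k
t = −ln(1 − 0.79) / 0.02530 = 1.561 / 0.02530 ≈ 61.7 hours

61.7 hours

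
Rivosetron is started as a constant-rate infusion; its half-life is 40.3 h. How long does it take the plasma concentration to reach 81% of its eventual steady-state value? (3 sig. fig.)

k = ln 2 / 40.3 = 0.01720 h⁻¹
f = 1 − e^(−kt)  ⇒  t = −ln(1 − f) / k
t = −ln(1 − 0.81) / 0.01720 = 1.661 / 0.01720 ≈ 96.6 hours

96.6 hours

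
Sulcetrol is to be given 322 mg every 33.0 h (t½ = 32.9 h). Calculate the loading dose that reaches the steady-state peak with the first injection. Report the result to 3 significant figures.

k = ln 2 / 32.9 = 0.02107 h⁻¹
Accumulation ratio R = 1 / (1 − e^(−kτ)) = 1 / (1 − e^(−0.02107×33.0)) = 1 / (1 − 0.4989) = 1.996
Loading dose = maintenance dose × R = 322 × 1.996 ≈ 643 mg

643 mg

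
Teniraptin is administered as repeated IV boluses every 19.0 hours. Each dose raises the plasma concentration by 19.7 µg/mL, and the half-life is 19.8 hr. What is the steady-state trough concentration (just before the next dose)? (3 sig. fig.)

20.9 µg/mL

k = ln 2 / 19.8 = 0.03501 hr⁻¹
Fraction remaining after one interval: e^(−kτ) = e^(−0.03501 × 19.0) = 0.5142
R = 1 / (1 − 0.5142) = 2.058
Css,max = 19.7 × 2.058 = 40.55 µg/mL
Css,min = Css,max × e^(−kτ) = 40.55 × 0.5142 ≈ 20.9 µg/mL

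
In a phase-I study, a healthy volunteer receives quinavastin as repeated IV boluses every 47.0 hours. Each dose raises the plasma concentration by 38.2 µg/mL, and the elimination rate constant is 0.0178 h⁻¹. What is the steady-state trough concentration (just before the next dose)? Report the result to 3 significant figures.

Fraction remaining after one interval: e^(−kτ) = e^(−0.01780 × 47.0) = 0.4332
R = 1 / (1 − 0.4332) = 1.764
Css,max = 38.2 × 1.764 = 67.39 µg/mL
Css,min = Css,max × e^(−kτ) = 67.39 × 0.4332 ≈ 29.2 µg/mL

29.2 µg/mL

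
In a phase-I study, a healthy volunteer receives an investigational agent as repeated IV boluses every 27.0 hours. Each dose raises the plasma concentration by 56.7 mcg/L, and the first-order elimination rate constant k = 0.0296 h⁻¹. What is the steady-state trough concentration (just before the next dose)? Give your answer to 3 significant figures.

46.3 mcg/L

Fraction remaining after one interval: e^(−kτ) = e^(−0.02960 × 27.0) = 0.4497
R = 1 / (1 − 0.4497) = 1.817
Css,max = 56.7 × 1.817 = 103.0 mcg/L
Css,min = Css,max × e^(−kτ) = 103.0 × 0.4497 ≈ 46.3 mcg/L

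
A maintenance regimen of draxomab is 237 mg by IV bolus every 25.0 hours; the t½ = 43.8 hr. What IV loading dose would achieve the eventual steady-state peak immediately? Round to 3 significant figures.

k = ln 2 / 43.8 = 0.01583 hr⁻¹
Accumulation ratio R = 1 / (1 − e^(−kτ)) = 1 / (1 − e^(−0.01583×25.0)) = 1 / (1 − 0.6733) = 3.060
Loading dose = maintenance dose × R = 237 × 3.060 ≈ 725 mg

725 mg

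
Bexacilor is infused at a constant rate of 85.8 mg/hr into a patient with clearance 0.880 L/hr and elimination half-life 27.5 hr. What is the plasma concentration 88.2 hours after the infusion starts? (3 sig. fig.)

Css = rate / CL = 85.8 / 0.880 = 97.50 mg/L
k = ln 2 / 27.5 = 0.02521 hr⁻¹
C(t) = Css (1 − e^(−kt)) = 97.50 × (1 − e^(−2.223)) = 97.50 × 0.8917 ≈ 86.9 mg/L

86.9 mg/L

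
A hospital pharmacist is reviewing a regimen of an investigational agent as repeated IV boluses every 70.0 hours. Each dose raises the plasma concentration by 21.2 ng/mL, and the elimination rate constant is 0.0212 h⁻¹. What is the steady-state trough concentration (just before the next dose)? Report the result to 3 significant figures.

6.22 ng/mL

Fraction remaining after one interval: e^(−kτ) = e^(−0.02120 × 70.0) = 0.2267
R = 1 / (1 − 0.2267) = 1.293
Css,max = 21.2 × 1.293 = 27.42 ng/mL
Css,min = Css,max × e^(−kτ) = 27.42 × 0.2267 ≈ 6.22 ng/mL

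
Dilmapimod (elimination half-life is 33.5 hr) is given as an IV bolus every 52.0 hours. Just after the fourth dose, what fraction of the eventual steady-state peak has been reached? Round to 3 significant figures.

k = ln 2 / 33.5 = 0.02069 hr⁻¹
f_n = 1 − e^(−nkτ) = 1 − e^(−4 × 0.02069 × 52.0) = 1 − e^(−4.304) = 1 − 0.01352 ≈ 0.986

0.986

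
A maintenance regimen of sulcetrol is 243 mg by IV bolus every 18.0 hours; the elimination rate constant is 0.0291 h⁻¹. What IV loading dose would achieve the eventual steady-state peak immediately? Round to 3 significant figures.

Accumulation ratio R = 1 / (1 − e^(−kτ)) = 1 / (1 − e^(−0.02910×18.0)) = 1 / (1 − 0.5923) = 2.453
Loading dose = maintenance dose × R = 243 × 2.453 ≈ 596 mg

596 mg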